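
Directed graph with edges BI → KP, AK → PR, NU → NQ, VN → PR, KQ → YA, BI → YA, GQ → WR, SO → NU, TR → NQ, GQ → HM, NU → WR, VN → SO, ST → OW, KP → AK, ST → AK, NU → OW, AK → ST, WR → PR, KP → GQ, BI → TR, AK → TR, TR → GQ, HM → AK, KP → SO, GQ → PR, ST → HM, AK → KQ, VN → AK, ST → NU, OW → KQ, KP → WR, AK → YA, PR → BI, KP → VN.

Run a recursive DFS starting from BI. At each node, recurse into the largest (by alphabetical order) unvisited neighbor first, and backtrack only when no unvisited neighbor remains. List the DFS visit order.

Visit BI
BI → YA
BI → TR
TR → NQ
TR → GQ
GQ → WR
WR → PR
GQ → HM
HM → AK
AK → ST
ST → OW
OW → KQ
ST → NU
BI → KP
KP → VN
VN → SO

BI -> YA -> TR -> NQ -> GQ -> WR -> PR -> HM -> AK -> ST -> OW -> KQ -> NU -> KP -> VN -> SO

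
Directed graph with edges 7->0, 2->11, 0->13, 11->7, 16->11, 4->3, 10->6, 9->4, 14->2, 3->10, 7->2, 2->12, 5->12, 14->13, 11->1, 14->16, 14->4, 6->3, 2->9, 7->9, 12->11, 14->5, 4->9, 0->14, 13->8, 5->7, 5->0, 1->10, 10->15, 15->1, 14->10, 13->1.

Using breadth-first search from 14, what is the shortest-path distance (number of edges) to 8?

2

Level 0: 14
Level 1: 2, 4, 5, 10, 13, 16
Level 2: 0, 1, 3, 6, 7, 8, 9, 11, 12, 15
8 first appears at level 2.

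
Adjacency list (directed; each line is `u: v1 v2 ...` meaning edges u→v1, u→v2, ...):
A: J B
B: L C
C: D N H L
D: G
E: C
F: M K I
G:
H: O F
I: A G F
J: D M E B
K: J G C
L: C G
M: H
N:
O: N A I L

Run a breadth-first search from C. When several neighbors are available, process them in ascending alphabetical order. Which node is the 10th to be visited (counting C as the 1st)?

K

Visit C; enqueue D, H, L, N → queue [D, H, L, N]
Visit D; enqueue G → queue [H, L, N, G]
Visit H; enqueue F, O → queue [L, N, G, F, O]
Visit L → queue [N, G, F, O]
Visit N → queue [G, F, O]
Visit G → queue [F, O]
Visit F; enqueue I, K, M → queue [O, I, K, M]
Visit O; enqueue A → queue [I, K, M, A]
Visit I → queue [K, M, A]
Visit K; enqueue J → queue [M, A, J]
Visit M → queue [A, J]
Visit A; enqueue B → queue [J, B]
Visit J; enqueue E → queue [B, E]
Visit B → queue [E]
Visit E → queue []

Visit order: C, D, H, L, N, G, F, O, I, K, M, A, J, B, E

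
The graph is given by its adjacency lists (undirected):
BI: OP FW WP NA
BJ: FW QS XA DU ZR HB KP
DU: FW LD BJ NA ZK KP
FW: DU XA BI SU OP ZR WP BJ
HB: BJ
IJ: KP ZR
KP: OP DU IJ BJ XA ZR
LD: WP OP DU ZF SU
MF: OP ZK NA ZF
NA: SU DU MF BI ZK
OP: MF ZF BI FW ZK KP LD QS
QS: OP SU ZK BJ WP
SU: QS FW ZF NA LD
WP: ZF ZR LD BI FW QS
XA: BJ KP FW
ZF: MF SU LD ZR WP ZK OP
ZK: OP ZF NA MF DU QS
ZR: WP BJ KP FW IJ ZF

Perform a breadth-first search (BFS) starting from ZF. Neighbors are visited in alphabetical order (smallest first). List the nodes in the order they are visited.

Visit ZF; enqueue LD, MF, OP, SU, WP, ZK, ZR → queue [LD, MF, OP, SU, WP, ZK, ZR]
Visit LD; enqueue DU → queue [MF, OP, SU, WP, ZK, ZR, DU]
Visit MF; enqueue NA → queue [OP, SU, WP, ZK, ZR, DU, NA]
Visit OP; enqueue BI, FW, KP, QS → queue [SU, WP, ZK, ZR, DU, NA, BI, FW, KP, QS]
Visit SU → queue [WP, ZK, ZR, DU, NA, BI, FW, KP, QS]
Visit WP → queue [ZK, ZR, DU, NA, BI, FW, KP, QS]
Visit ZK → queue [ZR, DU, NA, BI, FW, KP, QS]
Visit ZR; enqueue BJ, IJ → queue [DU, NA, BI, FW, KP, QS, BJ, IJ]
Visit DU → queue [NA, BI, FW, KP, QS, BJ, IJ]
Visit NA → queue [BI, FW, KP, QS, BJ, IJ]
Visit BI → queue [FW, KP, QS, BJ, IJ]
Visit FW; enqueue XA → queue [KP, QS, BJ, IJ, XA]
Visit KP → queue [QS, BJ, IJ, XA]
Visit QS → queue [BJ, IJ, XA]
Visit BJ; enqueue HB → queue [IJ, XA, HB]
Visit IJ → queue [XA, HB]
Visit XA → queue [HB]
Visit HB → queue []

ZF → LD → MF → OP → SU → WP → ZK → ZR → DU → NA → BI → FW → KP → QS → BJ → IJ → XA → HB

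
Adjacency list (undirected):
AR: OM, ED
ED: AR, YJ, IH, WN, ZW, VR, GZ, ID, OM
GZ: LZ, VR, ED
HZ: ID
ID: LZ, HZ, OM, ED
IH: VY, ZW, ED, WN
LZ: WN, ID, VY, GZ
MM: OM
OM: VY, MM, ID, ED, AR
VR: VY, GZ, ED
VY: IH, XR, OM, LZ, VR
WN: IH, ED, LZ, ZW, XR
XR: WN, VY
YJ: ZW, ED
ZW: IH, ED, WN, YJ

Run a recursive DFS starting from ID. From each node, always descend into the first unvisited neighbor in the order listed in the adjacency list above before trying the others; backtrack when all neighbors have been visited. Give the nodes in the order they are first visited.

ID → LZ → WN → IH → VY → XR → OM → MM → ED → AR → YJ → ZW → VR → GZ → HZ

Visit ID
ID → LZ
LZ → WN
WN → IH
IH → VY
VY → XR
VY → OM
OM → MM
OM → ED
ED → AR
ED → YJ
YJ → ZW
ED → VR
VR → GZ
ID → HZ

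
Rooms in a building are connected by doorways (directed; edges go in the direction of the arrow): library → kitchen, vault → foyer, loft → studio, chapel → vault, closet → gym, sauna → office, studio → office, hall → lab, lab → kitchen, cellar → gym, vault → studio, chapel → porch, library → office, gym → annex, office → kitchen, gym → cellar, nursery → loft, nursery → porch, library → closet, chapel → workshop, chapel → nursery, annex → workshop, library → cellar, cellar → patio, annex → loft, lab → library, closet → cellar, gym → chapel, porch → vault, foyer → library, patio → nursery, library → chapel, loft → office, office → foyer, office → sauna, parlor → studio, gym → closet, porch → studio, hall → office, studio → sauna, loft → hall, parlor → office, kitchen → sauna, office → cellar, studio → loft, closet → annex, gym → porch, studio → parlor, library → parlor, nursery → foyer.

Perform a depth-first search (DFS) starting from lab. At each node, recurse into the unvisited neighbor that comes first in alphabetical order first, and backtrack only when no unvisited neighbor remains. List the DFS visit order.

Visit lab
lab → kitchen
kitchen → sauna
sauna → office
office → cellar
cellar → gym
gym → annex
annex → loft
loft → hall
loft → studio
studio → parlor
annex → workshop
gym → chapel
chapel → nursery
nursery → foyer
foyer → library
library → closet
nursery → porch
porch → vault
cellar → patio

lab, kitchen, sauna, office, cellar, gym, annex, loft, hall, studio, parlor, workshop, chapel, nursery, foyer, library, closet, porch, vault, patio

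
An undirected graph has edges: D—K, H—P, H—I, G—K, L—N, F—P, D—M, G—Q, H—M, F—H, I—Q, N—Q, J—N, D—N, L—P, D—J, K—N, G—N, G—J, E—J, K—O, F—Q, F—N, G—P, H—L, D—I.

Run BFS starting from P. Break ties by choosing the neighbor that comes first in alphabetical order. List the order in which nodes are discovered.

P -> F -> G -> H -> L -> N -> Q -> J -> K -> I -> M -> D -> E -> O

Visit P; enqueue F, G, H, L → queue [F, G, H, L]
Visit F; enqueue N, Q → queue [G, H, L, N, Q]
Visit G; enqueue J, K → queue [H, L, N, Q, J, K]
Visit H; enqueue I, M → queue [L, N, Q, J, K, I, M]
Visit L → queue [N, Q, J, K, I, M]
Visit N; enqueue D → queue [Q, J, K, I, M, D]
Visit Q → queue [J, K, I, M, D]
Visit J; enqueue E → queue [K, I, M, D, E]
Visit K; enqueue O → queue [I, M, D, E, O]
Visit I → queue [M, D, E, O]
Visit M → queue [D, E, O]
Visit D → queue [E, O]
Visit E → queue [O]
Visit O → queue []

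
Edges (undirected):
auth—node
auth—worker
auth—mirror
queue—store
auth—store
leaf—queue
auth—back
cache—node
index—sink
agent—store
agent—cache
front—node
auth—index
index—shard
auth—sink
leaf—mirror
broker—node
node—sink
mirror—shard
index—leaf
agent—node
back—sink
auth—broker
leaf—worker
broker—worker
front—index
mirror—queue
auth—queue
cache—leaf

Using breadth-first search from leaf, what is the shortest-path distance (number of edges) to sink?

Level 0: leaf
Level 1: cache, index, mirror, queue, worker
Level 2: agent, auth, broker, front, node, shard, sink, store
Level 3: back
sink first appears at level 2.

2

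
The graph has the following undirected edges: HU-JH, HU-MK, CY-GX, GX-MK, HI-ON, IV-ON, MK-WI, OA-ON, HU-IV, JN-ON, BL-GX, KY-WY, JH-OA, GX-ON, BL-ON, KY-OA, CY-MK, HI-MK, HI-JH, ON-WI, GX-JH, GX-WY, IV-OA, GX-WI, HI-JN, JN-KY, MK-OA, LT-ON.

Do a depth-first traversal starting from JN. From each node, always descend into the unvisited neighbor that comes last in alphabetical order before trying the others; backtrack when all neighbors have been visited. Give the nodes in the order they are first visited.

JN ON WI MK OA KY WY GX JH HU IV HI CY BL LT

Visit JN
JN → ON
ON → WI
WI → MK
MK → OA
OA → KY
KY → WY
WY → GX
GX → JH
JH → HU
HU → IV
JH → HI
GX → CY
GX → BL
ON → LT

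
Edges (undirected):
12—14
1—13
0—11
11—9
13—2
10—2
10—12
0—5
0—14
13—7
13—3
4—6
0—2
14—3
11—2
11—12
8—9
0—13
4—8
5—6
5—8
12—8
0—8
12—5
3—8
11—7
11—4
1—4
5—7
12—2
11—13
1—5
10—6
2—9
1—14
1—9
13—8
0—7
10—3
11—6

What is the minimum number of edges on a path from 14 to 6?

3

Level 0: 14
Level 1: 0, 1, 3, 12
Level 2: 2, 4, 5, 7, 8, 9, 10, 11, 13
Level 3: 6
6 first appears at level 3.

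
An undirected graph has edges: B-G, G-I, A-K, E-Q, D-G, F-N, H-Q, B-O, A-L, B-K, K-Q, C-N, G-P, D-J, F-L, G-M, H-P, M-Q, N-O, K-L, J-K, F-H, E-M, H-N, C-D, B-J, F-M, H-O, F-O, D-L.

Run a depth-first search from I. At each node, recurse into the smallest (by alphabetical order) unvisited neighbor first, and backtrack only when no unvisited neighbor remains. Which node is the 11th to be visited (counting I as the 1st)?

Visit I
I → G
G → B
B → J
J → D
D → C
C → N
N → F
F → H
H → O
H → P
H → Q
Q → E
E → M
Q → K
K → A
A → L

Visit order: I, G, B, J, D, C, N, F, H, O, P, Q, E, M, K, A, L

P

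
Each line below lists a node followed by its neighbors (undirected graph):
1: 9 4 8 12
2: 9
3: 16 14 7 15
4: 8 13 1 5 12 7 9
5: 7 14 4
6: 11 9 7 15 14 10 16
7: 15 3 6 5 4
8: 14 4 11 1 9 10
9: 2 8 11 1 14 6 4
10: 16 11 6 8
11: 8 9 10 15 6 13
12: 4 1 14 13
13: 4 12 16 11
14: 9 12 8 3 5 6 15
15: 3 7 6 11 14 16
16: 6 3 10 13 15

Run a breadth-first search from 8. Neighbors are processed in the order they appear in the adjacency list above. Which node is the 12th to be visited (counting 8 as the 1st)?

15

Visit 8; enqueue 14, 4, 11, 1, 9, 10 → queue [14, 4, 11, 1, 9, 10]
Visit 14; enqueue 12, 3, 5, 6, 15 → queue [4, 11, 1, 9, 10, 12, 3, 5, 6, 15]
Visit 4; enqueue 13, 7 → queue [11, 1, 9, 10, 12, 3, 5, 6, 15, 13, 7]
Visit 11 → queue [1, 9, 10, 12, 3, 5, 6, 15, 13, 7]
Visit 1 → queue [9, 10, 12, 3, 5, 6, 15, 13, 7]
Visit 9; enqueue 2 → queue [10, 12, 3, 5, 6, 15, 13, 7, 2]
Visit 10; enqueue 16 → queue [12, 3, 5, 6, 15, 13, 7, 2, 16]
Visit 12 → queue [3, 5, 6, 15, 13, 7, 2, 16]
Visit 3 → queue [5, 6, 15, 13, 7, 2, 16]
Visit 5 → queue [6, 15, 13, 7, 2, 16]
Visit 6 → queue [15, 13, 7, 2, 16]
Visit 15 → queue [13, 7, 2, 16]
Visit 13 → queue [7, 2, 16]
Visit 7 → queue [2, 16]
Visit 2 → queue [16]
Visit 16 → queue []

Visit order: 8, 14, 4, 11, 1, 9, 10, 12, 3, 5, 6, 15, 13, 7, 2, 16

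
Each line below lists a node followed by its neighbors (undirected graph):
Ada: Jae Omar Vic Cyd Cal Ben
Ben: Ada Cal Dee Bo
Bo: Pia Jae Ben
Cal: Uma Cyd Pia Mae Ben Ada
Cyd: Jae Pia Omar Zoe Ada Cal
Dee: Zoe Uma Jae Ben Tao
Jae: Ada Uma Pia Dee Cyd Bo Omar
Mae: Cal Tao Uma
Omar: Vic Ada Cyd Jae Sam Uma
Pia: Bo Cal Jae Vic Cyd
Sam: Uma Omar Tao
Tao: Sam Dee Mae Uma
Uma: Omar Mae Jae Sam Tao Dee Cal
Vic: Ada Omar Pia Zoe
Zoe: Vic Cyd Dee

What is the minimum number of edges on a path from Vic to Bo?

Level 0: Vic
Level 1: Ada, Omar, Pia, Zoe
Level 2: Ben, Bo, Cal, Cyd, Dee, Jae, Sam, Uma
Level 3: Mae, Tao
Bo first appears at level 2.

2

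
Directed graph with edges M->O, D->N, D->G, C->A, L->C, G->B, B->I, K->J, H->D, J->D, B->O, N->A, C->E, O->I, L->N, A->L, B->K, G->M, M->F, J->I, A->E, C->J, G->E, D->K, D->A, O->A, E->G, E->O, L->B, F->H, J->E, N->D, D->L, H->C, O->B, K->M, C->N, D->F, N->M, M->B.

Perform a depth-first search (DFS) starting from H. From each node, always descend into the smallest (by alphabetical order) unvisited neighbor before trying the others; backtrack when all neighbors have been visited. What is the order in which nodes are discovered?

H → C → A → E → G → B → I → K → J → D → F → L → N → M → O

Visit H
H → C
C → A
A → E
E → G
G → B
B → I
B → K
K → J
J → D
D → F
D → L
L → N
N → M
M → O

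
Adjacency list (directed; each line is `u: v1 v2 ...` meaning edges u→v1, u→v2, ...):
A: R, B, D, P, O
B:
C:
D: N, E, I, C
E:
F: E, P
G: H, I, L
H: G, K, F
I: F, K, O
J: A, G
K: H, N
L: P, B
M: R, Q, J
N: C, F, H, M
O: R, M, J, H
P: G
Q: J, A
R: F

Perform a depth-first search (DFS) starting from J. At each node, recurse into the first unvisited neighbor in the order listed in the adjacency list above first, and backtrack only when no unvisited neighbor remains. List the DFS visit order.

Visit J
J → A
A → R
R → F
F → E
F → P
P → G
G → H
H → K
K → N
N → C
N → M
M → Q
G → I
I → O
G → L
L → B
A → D

J, A, R, F, E, P, G, H, K, N, C, M, Q, I, O, L, B, D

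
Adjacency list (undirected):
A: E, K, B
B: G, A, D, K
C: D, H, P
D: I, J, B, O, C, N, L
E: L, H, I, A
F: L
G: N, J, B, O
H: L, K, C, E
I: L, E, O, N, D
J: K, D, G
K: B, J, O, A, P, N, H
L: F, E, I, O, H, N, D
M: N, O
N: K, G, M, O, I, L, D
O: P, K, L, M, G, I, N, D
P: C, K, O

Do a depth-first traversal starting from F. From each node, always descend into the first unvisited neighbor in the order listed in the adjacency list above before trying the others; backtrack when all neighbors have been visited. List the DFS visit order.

F, L, E, H, K, B, G, N, M, O, P, C, D, I, J, A

Visit F
F → L
L → E
E → H
H → K
K → B
B → G
G → N
N → M
M → O
O → P
P → C
C → D
D → I
D → J
B → A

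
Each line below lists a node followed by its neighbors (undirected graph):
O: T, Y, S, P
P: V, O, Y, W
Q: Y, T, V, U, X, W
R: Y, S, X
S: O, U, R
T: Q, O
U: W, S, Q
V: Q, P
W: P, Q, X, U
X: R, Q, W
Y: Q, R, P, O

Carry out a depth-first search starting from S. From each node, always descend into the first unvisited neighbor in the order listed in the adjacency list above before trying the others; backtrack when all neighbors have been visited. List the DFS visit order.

Visit S
S → O
O → T
T → Q
Q → Y
Y → R
R → X
X → W
W → P
P → V
W → U

S, O, T, Q, Y, R, X, W, P, V, U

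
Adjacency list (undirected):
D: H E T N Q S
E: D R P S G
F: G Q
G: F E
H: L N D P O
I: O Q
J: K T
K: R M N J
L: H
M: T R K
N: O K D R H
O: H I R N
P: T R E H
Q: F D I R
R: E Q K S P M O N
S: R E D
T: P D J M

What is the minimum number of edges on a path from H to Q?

Level 0: H
Level 1: D, L, N, O, P
Level 2: E, I, K, Q, R, S, T
Level 3: F, G, J, M
Q first appears at level 2.

2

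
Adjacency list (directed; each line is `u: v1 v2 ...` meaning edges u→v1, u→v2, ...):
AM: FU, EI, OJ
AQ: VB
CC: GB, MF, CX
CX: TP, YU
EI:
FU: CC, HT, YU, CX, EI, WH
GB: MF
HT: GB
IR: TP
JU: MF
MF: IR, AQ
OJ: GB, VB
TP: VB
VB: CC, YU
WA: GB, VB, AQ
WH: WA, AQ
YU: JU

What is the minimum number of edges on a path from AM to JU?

3

Level 0: AM
Level 1: EI, FU, OJ
Level 2: CC, CX, GB, HT, VB, WH, YU
Level 3: AQ, JU, MF, TP, WA
Level 4: IR
JU first appears at level 3.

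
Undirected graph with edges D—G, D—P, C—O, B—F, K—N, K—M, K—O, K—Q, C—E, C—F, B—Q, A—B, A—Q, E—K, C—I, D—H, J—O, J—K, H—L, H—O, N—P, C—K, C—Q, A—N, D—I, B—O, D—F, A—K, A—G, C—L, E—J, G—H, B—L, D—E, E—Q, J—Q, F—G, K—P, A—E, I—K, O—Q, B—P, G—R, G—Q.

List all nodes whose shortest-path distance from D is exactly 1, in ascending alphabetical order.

Level 0: D
Level 1: E, F, G, H, I, P
Level 2: A, B, C, J, K, L, N, O, Q, R
Level 3: M

E, F, G, H, I, P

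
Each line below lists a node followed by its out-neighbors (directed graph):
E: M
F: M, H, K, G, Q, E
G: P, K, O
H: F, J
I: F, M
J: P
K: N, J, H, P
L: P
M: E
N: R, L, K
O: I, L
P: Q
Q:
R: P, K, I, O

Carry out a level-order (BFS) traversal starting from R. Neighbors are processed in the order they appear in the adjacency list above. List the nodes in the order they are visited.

Visit R; enqueue P, K, I, O → queue [P, K, I, O]
Visit P; enqueue Q → queue [K, I, O, Q]
Visit K; enqueue N, J, H → queue [I, O, Q, N, J, H]
Visit I; enqueue F, M → queue [O, Q, N, J, H, F, M]
Visit O; enqueue L → queue [Q, N, J, H, F, M, L]
Visit Q → queue [N, J, H, F, M, L]
Visit N → queue [J, H, F, M, L]
Visit J → queue [H, F, M, L]
Visit H → queue [F, M, L]
Visit F; enqueue G, E → queue [M, L, G, E]
Visit M → queue [L, G, E]
Visit L → queue [G, E]
Visit G → queue [E]
Visit E → queue []

R -> P -> K -> I -> O -> Q -> N -> J -> H -> F -> M -> L -> G -> E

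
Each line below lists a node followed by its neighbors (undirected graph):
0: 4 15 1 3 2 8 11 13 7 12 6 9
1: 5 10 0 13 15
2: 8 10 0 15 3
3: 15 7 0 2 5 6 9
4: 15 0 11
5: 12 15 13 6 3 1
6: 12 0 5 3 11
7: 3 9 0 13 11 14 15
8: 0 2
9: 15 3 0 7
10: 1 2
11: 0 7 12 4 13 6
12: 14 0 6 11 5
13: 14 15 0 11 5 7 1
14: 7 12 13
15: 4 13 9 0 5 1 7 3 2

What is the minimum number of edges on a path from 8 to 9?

2

Level 0: 8
Level 1: 0, 2
Level 2: 1, 3, 4, 6, 7, 9, 10, 11, 12, 13, 15
Level 3: 5, 14
9 first appears at level 2.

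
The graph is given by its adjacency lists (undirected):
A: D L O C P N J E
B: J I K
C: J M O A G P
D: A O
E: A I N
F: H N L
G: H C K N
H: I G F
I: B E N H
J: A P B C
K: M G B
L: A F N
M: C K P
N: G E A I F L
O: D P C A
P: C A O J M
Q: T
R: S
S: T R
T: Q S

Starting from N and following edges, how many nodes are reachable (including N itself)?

16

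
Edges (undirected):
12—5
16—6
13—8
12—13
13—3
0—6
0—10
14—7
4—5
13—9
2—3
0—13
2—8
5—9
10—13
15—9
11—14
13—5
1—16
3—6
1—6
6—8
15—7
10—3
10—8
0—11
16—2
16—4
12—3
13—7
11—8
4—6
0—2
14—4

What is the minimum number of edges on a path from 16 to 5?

Level 0: 16
Level 1: 1, 2, 4, 6
Level 2: 0, 3, 5, 8, 14
Level 3: 7, 9, 10, 11, 12, 13
Level 4: 15
5 first appears at level 2.

2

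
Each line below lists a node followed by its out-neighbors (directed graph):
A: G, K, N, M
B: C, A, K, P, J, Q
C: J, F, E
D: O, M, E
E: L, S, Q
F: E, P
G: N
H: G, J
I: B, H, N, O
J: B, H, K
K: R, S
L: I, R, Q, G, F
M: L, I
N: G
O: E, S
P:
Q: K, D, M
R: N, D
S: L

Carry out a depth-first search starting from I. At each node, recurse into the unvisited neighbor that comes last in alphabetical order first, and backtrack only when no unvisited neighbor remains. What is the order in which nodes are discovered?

I -> O -> S -> L -> R -> N -> G -> D -> M -> E -> Q -> K -> F -> P -> H -> J -> B -> C -> A

Visit I
I → O
O → S
S → L
L → R
R → N
N → G
R → D
D → M
D → E
E → Q
Q → K
L → F
F → P
I → H
H → J
J → B
B → C
B → A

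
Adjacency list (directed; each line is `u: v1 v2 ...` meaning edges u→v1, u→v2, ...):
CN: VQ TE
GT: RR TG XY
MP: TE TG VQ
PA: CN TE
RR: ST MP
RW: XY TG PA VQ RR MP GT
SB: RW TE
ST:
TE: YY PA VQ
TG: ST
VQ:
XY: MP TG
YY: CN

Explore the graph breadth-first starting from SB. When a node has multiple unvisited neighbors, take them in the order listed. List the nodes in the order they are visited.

Visit SB; enqueue RW, TE → queue [RW, TE]
Visit RW; enqueue XY, TG, PA, VQ, RR, MP, GT → queue [TE, XY, TG, PA, VQ, RR, MP, GT]
Visit TE; enqueue YY → queue [XY, TG, PA, VQ, RR, MP, GT, YY]
Visit XY → queue [TG, PA, VQ, RR, MP, GT, YY]
Visit TG; enqueue ST → queue [PA, VQ, RR, MP, GT, YY, ST]
Visit PA; enqueue CN → queue [VQ, RR, MP, GT, YY, ST, CN]
Visit VQ → queue [RR, MP, GT, YY, ST, CN]
Visit RR → queue [MP, GT, YY, ST, CN]
Visit MP → queue [GT, YY, ST, CN]
Visit GT → queue [YY, ST, CN]
Visit YY → queue [ST, CN]
Visit ST → queue [CN]
Visit CN → queue []

SB, RW, TE, XY, TG, PA, VQ, RR, MP, GT, YY, ST, CN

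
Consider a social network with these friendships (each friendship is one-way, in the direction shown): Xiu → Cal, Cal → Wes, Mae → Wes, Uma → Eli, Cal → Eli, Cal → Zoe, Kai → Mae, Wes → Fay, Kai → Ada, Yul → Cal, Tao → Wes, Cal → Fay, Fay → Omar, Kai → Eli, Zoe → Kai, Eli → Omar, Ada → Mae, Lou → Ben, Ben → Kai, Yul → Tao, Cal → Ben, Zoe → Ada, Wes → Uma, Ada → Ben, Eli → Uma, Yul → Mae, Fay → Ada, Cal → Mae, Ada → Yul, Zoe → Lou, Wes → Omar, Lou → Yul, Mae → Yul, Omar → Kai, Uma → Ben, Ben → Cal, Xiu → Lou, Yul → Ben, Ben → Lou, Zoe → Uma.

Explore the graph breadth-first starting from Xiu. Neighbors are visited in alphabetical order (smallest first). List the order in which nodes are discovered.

Xiu → Cal → Lou → Ben → Eli → Fay → Mae → Wes → Zoe → Yul → Kai → Omar → Uma → Ada → Tao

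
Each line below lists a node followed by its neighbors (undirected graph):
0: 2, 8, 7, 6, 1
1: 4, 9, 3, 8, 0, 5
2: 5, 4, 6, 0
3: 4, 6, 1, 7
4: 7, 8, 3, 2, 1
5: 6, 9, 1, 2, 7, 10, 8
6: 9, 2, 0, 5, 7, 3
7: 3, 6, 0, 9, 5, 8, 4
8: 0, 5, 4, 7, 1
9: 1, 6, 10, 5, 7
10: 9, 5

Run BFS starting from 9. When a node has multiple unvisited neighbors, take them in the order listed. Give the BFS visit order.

Visit 9; enqueue 1, 6, 10, 5, 7 → queue [1, 6, 10, 5, 7]
Visit 1; enqueue 4, 3, 8, 0 → queue [6, 10, 5, 7, 4, 3, 8, 0]
Visit 6; enqueue 2 → queue [10, 5, 7, 4, 3, 8, 0, 2]
Visit 10 → queue [5, 7, 4, 3, 8, 0, 2]
Visit 5 → queue [7, 4, 3, 8, 0, 2]
Visit 7 → queue [4, 3, 8, 0, 2]
Visit 4 → queue [3, 8, 0, 2]
Visit 3 → queue [8, 0, 2]
Visit 8 → queue [0, 2]
Visit 0 → queue [2]
Visit 2 → queue []

9, 1, 6, 10, 5, 7, 4, 3, 8, 0, 2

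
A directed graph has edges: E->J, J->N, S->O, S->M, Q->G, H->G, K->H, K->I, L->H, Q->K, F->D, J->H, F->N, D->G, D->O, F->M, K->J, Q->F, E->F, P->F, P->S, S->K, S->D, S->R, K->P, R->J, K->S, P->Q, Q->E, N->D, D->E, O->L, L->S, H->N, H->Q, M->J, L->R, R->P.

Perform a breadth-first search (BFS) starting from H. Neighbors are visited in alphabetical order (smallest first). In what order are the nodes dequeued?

Visit H; enqueue G, N, Q → queue [G, N, Q]
Visit G → queue [N, Q]
Visit N; enqueue D → queue [Q, D]
Visit Q; enqueue E, F, K → queue [D, E, F, K]
Visit D; enqueue O → queue [E, F, K, O]
Visit E; enqueue J → queue [F, K, O, J]
Visit F; enqueue M → queue [K, O, J, M]
Visit K; enqueue I, P, S → queue [O, J, M, I, P, S]
Visit O; enqueue L → queue [J, M, I, P, S, L]
Visit J → queue [M, I, P, S, L]
Visit M → queue [I, P, S, L]
Visit I → queue [P, S, L]
Visit P → queue [S, L]
Visit S; enqueue R → queue [L, R]
Visit L → queue [R]
Visit R → queue []

H, G, N, Q, D, E, F, K, O, J, M, I, P, S, L, R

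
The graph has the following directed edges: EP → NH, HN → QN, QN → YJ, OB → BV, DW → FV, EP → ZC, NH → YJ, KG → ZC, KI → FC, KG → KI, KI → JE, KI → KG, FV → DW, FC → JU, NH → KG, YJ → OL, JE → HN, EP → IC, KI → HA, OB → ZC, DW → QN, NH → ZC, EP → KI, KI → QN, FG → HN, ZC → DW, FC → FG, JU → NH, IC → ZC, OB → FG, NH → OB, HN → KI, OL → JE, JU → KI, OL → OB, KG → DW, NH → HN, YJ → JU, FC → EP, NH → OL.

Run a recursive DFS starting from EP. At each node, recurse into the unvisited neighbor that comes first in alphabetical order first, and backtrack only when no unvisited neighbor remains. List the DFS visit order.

Visit EP
EP → IC
IC → ZC
ZC → DW
DW → FV
DW → QN
QN → YJ
YJ → JU
JU → KI
KI → FC
FC → FG
FG → HN
KI → HA
KI → JE
KI → KG
JU → NH
NH → OB
OB → BV
NH → OL

EP -> IC -> ZC -> DW -> FV -> QN -> YJ -> JU -> KI -> FC -> FG -> HN -> HA -> JE -> KG -> NH -> OB -> BV -> OL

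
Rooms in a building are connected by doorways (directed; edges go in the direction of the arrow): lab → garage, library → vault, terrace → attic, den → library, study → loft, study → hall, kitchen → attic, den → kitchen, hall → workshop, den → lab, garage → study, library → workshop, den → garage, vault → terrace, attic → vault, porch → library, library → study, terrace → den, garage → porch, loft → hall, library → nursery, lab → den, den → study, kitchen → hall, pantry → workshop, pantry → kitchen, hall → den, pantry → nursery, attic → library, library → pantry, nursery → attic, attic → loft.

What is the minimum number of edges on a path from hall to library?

2

Level 0: hall
Level 1: den, workshop
Level 2: garage, kitchen, lab, library, study
Level 3: attic, loft, nursery, pantry, porch, vault
Level 4: terrace
library first appears at level 2.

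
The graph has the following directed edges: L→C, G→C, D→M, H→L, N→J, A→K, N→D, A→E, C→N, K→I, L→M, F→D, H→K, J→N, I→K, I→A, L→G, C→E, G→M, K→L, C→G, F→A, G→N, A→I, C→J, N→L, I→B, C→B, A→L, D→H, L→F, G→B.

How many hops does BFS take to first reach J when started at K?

Level 0: K
Level 1: I, L
Level 2: A, B, C, F, G, M
Level 3: D, E, J, N
Level 4: H
J first appears at level 3.

3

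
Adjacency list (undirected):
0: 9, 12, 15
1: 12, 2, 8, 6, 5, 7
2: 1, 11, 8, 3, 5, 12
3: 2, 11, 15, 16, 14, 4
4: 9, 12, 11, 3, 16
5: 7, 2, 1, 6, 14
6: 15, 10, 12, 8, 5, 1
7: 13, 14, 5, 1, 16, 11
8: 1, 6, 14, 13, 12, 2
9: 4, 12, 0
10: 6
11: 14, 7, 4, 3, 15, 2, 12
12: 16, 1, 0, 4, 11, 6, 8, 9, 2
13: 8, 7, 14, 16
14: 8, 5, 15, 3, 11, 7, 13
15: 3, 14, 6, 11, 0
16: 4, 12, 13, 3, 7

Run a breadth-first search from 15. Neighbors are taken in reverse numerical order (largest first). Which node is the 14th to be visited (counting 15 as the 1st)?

Visit 15; enqueue 14, 11, 6, 3, 0 → queue [14, 11, 6, 3, 0]
Visit 14; enqueue 13, 8, 7, 5 → queue [11, 6, 3, 0, 13, 8, 7, 5]
Visit 11; enqueue 12, 4, 2 → queue [6, 3, 0, 13, 8, 7, 5, 12, 4, 2]
Visit 6; enqueue 10, 1 → queue [3, 0, 13, 8, 7, 5, 12, 4, 2, 10, 1]
Visit 3; enqueue 16 → queue [0, 13, 8, 7, 5, 12, 4, 2, 10, 1, 16]
Visit 0; enqueue 9 → queue [13, 8, 7, 5, 12, 4, 2, 10, 1, 16, 9]
Visit 13 → queue [8, 7, 5, 12, 4, 2, 10, 1, 16, 9]
Visit 8 → queue [7, 5, 12, 4, 2, 10, 1, 16, 9]
Visit 7 → queue [5, 12, 4, 2, 10, 1, 16, 9]
Visit 5 → queue [12, 4, 2, 10, 1, 16, 9]
Visit 12 → queue [4, 2, 10, 1, 16, 9]
Visit 4 → queue [2, 10, 1, 16, 9]
Visit 2 → queue [10, 1, 16, 9]
Visit 10 → queue [1, 16, 9]
Visit 1 → queue [16, 9]
Visit 16 → queue [9]
Visit 9 → queue []

Visit order: 15, 14, 11, 6, 3, 0, 13, 8, 7, 5, 12, 4, 2, 10, 1, 16, 9

10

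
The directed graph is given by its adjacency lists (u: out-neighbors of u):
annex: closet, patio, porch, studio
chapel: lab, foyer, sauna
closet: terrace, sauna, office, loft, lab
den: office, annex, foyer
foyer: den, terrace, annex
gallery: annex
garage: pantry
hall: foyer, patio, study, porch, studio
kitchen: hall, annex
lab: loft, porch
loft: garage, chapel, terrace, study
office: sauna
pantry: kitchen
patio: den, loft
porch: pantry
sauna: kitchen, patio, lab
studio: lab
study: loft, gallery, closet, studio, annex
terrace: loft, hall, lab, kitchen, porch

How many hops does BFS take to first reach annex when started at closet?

3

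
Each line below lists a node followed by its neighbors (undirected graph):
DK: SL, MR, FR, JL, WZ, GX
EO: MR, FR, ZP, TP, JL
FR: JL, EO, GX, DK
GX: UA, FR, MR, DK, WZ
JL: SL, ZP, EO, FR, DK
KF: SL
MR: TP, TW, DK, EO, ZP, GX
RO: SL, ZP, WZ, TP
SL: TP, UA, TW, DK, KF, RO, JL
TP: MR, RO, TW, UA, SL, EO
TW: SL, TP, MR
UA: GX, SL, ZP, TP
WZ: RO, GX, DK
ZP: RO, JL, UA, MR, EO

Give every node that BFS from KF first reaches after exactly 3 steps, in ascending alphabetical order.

Level 0: KF
Level 1: SL
Level 2: DK, JL, RO, TP, TW, UA
Level 3: EO, FR, GX, MR, WZ, ZP

EO, FR, GX, MR, WZ, ZP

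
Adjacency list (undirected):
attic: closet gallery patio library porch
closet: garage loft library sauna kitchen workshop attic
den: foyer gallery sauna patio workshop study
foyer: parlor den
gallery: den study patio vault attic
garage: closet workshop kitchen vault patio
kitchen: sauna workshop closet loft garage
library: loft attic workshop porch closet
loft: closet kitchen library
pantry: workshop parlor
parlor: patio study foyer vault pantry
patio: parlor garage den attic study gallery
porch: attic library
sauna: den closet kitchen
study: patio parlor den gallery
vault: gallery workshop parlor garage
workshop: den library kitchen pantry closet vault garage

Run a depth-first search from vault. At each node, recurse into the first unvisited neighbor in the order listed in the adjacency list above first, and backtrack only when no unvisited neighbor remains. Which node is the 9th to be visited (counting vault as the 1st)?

loft

Visit vault
vault → gallery
gallery → den
den → foyer
foyer → parlor
parlor → patio
patio → garage
garage → closet
closet → loft
loft → kitchen
kitchen → sauna
kitchen → workshop
workshop → library
library → attic
attic → porch
workshop → pantry
patio → study

Visit order: vault, gallery, den, foyer, parlor, patio, garage, closet, loft, kitchen, sauna, workshop, library, attic, porch, pantry, study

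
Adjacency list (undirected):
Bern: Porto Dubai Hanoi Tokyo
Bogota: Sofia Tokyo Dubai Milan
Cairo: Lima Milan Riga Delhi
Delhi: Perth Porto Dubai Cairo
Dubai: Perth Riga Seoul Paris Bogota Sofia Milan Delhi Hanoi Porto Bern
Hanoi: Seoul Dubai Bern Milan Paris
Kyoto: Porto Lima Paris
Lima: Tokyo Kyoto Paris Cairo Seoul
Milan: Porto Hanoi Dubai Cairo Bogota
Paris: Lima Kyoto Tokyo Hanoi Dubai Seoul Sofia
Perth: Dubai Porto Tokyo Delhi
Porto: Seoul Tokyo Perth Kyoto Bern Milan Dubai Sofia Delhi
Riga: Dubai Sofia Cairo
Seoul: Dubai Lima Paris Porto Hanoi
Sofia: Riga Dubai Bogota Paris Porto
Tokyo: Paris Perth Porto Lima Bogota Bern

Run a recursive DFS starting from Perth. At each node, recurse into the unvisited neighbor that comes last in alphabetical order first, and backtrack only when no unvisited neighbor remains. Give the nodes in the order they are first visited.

Visit Perth
Perth → Tokyo
Tokyo → Porto
Porto → Sofia
Sofia → Riga
Riga → Dubai
Dubai → Seoul
Seoul → Paris
Paris → Lima
Lima → Kyoto
Lima → Cairo
Cairo → Milan
Milan → Hanoi
Hanoi → Bern
Milan → Bogota
Cairo → Delhi

Perth -> Tokyo -> Porto -> Sofia -> Riga -> Dubai -> Seoul -> Paris -> Lima -> Kyoto -> Cairo -> Milan -> Hanoi -> Bern -> Bogota -> Delhi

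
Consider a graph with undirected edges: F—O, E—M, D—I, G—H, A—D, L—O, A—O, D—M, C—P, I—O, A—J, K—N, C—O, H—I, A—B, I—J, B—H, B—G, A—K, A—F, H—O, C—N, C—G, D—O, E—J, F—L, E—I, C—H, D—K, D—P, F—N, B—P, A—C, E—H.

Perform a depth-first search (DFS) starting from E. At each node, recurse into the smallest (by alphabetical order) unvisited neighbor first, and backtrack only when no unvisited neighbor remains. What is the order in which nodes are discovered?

E, H, B, A, C, G, N, F, L, O, D, I, J, K, M, P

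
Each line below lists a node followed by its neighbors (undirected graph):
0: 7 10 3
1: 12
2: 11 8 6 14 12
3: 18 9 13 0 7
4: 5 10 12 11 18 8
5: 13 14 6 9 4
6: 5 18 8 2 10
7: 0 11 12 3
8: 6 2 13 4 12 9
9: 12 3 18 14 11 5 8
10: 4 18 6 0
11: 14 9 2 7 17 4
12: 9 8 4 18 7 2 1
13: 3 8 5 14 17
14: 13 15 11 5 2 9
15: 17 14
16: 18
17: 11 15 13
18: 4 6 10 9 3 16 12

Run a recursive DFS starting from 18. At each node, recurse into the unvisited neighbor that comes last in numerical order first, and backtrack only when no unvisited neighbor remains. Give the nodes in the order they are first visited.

18, 16, 12, 9, 14, 15, 17, 13, 8, 6, 10, 4, 11, 7, 3, 0, 2, 5, 1

Visit 18
18 → 16
18 → 12
12 → 9
9 → 14
14 → 15
15 → 17
17 → 13
13 → 8
8 → 6
6 → 10
10 → 4
4 → 11
11 → 7
7 → 3
3 → 0
11 → 2
4 → 5
12 → 1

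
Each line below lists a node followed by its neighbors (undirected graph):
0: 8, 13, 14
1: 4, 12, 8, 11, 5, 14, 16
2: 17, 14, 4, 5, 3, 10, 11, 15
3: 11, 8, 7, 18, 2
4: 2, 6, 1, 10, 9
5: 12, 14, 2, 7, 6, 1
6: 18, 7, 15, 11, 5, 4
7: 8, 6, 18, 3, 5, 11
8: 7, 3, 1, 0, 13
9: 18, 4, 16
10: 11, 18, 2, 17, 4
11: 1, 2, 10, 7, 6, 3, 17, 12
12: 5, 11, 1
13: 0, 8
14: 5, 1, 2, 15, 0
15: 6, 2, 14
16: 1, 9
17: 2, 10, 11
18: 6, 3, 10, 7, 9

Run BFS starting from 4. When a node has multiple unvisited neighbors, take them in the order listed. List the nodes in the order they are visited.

Visit 4; enqueue 2, 6, 1, 10, 9 → queue [2, 6, 1, 10, 9]
Visit 2; enqueue 17, 14, 5, 3, 11, 15 → queue [6, 1, 10, 9, 17, 14, 5, 3, 11, 15]
Visit 6; enqueue 18, 7 → queue [1, 10, 9, 17, 14, 5, 3, 11, 15, 18, 7]
Visit 1; enqueue 12, 8, 16 → queue [10, 9, 17, 14, 5, 3, 11, 15, 18, 7, 12, 8, 16]
Visit 10 → queue [9, 17, 14, 5, 3, 11, 15, 18, 7, 12, 8, 16]
Visit 9 → queue [17, 14, 5, 3, 11, 15, 18, 7, 12, 8, 16]
Visit 17 → queue [14, 5, 3, 11, 15, 18, 7, 12, 8, 16]
Visit 14; enqueue 0 → queue [5, 3, 11, 15, 18, 7, 12, 8, 16, 0]
Visit 5 → queue [3, 11, 15, 18, 7, 12, 8, 16, 0]
Visit 3 → queue [11, 15, 18, 7, 12, 8, 16, 0]
Visit 11 → queue [15, 18, 7, 12, 8, 16, 0]
Visit 15 → queue [18, 7, 12, 8, 16, 0]
Visit 18 → queue [7, 12, 8, 16, 0]
Visit 7 → queue [12, 8, 16, 0]
Visit 12 → queue [8, 16, 0]
Visit 8; enqueue 13 → queue [16, 0, 13]
Visit 16 → queue [0, 13]
Visit 0 → queue [13]
Visit 13 → queue []

4 2 6 1 10 9 17 14 5 3 11 15 18 7 12 8 16 0 13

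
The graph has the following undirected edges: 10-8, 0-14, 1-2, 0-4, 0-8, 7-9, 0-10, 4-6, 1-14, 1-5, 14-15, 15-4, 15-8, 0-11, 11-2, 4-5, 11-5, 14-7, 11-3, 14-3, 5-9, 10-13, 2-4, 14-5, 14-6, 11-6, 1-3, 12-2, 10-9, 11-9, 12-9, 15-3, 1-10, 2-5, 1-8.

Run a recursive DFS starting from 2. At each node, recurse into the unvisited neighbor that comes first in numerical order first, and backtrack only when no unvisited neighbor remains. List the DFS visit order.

2 → 1 → 3 → 11 → 0 → 4 → 5 → 9 → 7 → 14 → 6 → 15 → 8 → 10 → 13 → 12

Visit 2
2 → 1
1 → 3
3 → 11
11 → 0
0 → 4
4 → 5
5 → 9
9 → 7
7 → 14
14 → 6
14 → 15
15 → 8
8 → 10
10 → 13
9 → 12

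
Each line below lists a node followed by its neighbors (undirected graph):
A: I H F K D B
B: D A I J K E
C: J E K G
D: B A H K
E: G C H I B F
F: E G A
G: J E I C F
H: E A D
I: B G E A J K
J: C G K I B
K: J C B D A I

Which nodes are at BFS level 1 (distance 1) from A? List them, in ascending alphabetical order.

Level 0: A
Level 1: B, D, F, H, I, K
Level 2: C, E, G, J

B, D, F, H, I, K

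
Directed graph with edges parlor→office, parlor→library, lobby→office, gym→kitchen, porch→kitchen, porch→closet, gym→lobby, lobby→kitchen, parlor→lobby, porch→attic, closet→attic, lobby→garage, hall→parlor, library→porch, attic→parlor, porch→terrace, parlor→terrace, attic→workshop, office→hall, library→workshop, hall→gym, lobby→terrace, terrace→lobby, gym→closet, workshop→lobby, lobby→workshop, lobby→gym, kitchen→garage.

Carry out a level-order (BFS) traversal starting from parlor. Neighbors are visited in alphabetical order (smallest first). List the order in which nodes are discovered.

parlor, library, lobby, office, terrace, porch, workshop, garage, gym, kitchen, hall, attic, closet

Visit parlor; enqueue library, lobby, office, terrace → queue [library, lobby, office, terrace]
Visit library; enqueue porch, workshop → queue [lobby, office, terrace, porch, workshop]
Visit lobby; enqueue garage, gym, kitchen → queue [office, terrace, porch, workshop, garage, gym, kitchen]
Visit office; enqueue hall → queue [terrace, porch, workshop, garage, gym, kitchen, hall]
Visit terrace → queue [porch, workshop, garage, gym, kitchen, hall]
Visit porch; enqueue attic, closet → queue [workshop, garage, gym, kitchen, hall, attic, closet]
Visit workshop → queue [garage, gym, kitchen, hall, attic, closet]
Visit garage → queue [gym, kitchen, hall, attic, closet]
Visit gym → queue [kitchen, hall, attic, closet]
Visit kitchen → queue [hall, attic, closet]
Visit hall → queue [attic, closet]
Visit attic → queue [closet]
Visit closet → queue []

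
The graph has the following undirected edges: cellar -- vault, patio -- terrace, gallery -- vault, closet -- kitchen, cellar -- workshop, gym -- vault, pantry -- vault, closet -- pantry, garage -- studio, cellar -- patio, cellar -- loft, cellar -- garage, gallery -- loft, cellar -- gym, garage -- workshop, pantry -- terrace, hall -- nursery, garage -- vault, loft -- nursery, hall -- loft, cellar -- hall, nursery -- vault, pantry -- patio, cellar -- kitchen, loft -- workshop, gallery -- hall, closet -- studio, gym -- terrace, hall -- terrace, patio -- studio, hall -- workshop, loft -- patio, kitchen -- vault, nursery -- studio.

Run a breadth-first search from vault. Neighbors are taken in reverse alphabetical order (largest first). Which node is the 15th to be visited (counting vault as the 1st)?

workshop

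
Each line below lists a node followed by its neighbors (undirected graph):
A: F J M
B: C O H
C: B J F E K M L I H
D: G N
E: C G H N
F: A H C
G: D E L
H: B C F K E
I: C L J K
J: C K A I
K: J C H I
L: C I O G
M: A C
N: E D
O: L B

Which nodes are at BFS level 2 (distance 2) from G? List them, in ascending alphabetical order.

C, H, I, N, O

Level 0: G
Level 1: D, E, L
Level 2: C, H, I, N, O
Level 3: B, F, J, K, M
Level 4: A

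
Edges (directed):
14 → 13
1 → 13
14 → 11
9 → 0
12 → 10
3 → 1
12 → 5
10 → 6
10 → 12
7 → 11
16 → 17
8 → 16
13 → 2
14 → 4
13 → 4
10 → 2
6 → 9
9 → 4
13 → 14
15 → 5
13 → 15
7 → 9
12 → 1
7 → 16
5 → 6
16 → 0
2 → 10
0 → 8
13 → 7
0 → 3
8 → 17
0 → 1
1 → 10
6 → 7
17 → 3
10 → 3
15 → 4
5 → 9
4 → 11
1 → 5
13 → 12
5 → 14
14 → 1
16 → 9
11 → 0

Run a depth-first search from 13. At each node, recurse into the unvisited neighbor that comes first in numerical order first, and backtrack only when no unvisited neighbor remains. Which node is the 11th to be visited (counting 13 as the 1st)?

8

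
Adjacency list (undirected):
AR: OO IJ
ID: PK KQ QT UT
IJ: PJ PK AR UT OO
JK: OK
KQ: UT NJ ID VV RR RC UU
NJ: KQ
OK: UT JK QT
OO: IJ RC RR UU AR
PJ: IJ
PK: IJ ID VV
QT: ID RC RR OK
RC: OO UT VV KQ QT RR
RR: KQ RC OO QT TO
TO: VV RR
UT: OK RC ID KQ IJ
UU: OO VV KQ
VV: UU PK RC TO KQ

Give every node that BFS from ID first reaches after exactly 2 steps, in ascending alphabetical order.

Level 0: ID
Level 1: KQ, PK, QT, UT
Level 2: IJ, NJ, OK, RC, RR, UU, VV
Level 3: AR, JK, OO, PJ, TO

IJ, NJ, OK, RC, RR, UU, VV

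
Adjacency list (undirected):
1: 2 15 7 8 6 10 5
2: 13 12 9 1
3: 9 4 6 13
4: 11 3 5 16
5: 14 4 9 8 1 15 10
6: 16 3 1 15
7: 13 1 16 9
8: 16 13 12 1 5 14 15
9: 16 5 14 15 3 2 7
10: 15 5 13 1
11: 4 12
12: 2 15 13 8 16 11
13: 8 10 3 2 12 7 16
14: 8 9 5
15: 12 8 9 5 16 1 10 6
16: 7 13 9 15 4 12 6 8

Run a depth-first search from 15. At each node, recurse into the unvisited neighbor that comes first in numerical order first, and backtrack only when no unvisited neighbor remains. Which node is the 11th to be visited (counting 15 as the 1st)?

13

Visit 15
15 → 1
1 → 2
2 → 9
9 → 3
3 → 4
4 → 5
5 → 8
8 → 12
12 → 11
12 → 13
13 → 7
7 → 16
16 → 6
13 → 10
8 → 14

Visit order: 15, 1, 2, 9, 3, 4, 5, 8, 12, 11, 13, 7, 16, 6, 10, 14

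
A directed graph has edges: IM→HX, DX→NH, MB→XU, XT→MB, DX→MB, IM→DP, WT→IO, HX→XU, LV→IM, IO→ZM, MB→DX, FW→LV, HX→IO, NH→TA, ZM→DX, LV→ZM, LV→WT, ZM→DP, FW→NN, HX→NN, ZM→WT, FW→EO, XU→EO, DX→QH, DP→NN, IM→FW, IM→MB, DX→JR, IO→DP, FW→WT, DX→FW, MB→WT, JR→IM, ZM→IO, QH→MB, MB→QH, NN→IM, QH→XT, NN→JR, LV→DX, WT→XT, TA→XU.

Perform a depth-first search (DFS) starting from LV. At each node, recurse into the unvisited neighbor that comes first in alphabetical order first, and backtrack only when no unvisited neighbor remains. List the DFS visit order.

LV -> DX -> FW -> EO -> NN -> IM -> DP -> HX -> IO -> ZM -> WT -> XT -> MB -> QH -> XU -> JR -> NH -> TA

Visit LV
LV → DX
DX → FW
FW → EO
FW → NN
NN → IM
IM → DP
IM → HX
HX → IO
IO → ZM
ZM → WT
WT → XT
XT → MB
MB → QH
MB → XU
NN → JR
DX → NH
NH → TA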